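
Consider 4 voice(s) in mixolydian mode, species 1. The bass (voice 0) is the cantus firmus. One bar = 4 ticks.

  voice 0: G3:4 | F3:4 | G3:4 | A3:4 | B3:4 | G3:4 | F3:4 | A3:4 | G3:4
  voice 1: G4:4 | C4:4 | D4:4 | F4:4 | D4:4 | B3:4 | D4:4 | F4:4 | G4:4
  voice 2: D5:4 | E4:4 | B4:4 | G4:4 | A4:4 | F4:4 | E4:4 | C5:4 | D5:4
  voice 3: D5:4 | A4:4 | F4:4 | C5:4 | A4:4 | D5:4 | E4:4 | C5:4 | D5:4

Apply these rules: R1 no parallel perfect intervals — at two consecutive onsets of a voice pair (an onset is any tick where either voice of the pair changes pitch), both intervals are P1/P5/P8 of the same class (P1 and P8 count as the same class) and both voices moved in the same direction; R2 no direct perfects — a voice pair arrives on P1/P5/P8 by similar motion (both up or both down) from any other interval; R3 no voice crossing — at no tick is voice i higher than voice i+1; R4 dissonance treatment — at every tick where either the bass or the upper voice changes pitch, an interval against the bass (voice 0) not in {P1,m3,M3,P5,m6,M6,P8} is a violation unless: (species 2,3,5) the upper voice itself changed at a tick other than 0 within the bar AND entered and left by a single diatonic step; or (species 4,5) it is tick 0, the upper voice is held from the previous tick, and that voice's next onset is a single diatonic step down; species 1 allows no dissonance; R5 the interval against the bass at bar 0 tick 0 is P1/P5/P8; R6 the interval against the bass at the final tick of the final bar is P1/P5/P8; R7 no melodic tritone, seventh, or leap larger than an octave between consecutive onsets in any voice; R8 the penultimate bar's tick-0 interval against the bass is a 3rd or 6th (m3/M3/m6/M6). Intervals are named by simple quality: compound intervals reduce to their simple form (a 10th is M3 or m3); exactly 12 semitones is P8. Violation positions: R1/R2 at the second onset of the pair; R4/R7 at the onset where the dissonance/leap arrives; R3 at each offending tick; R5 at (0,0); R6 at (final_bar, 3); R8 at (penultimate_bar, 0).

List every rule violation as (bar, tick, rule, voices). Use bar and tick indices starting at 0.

bar 0: v0=G3 v1=G4 v2=D5 v3=D5 downbeat P5
bar 1: v0=F3 v1=C4 v2=E4 v3=A4 downbeat M3
bar 2: v0=G3 v1=D4 v2=B4 v3=F4 downbeat m7
bar 3: v0=A3 v1=F4 v2=G4 v3=C5 downbeat m3
bar 4: v0=B3 v1=D4 v2=A4 v3=A4 downbeat m7
bar 5: v0=G3 v1=B3 v2=F4 v3=D5 downbeat P5
bar 6: v0=F3 v1=D4 v2=E4 v3=E4 downbeat M7
bar 7: v0=A3 v1=F4 v2=C5 v3=C5 downbeat m3
bar 8: v0=G3 v1=G4 v2=D5 v3=D5 downbeat P5
  -> R2 @ bar 1 tick 0 v(0, 1): G3/G4 P8 -> F3/C4 P5 similar
  -> R4 @ bar 1 tick 0 v(0, 2): F3/E4 M7 untreated
  -> R7 @ bar 1 tick 0 v(2,): D5->E4 leap 10st
  -> R1 @ bar 2 tick 0 v(0, 1): F3/C4 P5 -> G3/D4 P5 similar
  -> R3 @ bar 2 tick 0 v(2, 3): B4 above F4
  -> R4 @ bar 2 tick 0 v(0, 3): G3/F4 m7 untreated
  -> R3 @ bar 2 tick 1 v(2, 3): B4 above F4
  -> R3 @ bar 2 tick 2 v(2, 3): B4 above F4
  -> R3 @ bar 2 tick 3 v(2, 3): B4 above F4
  -> R2 @ bar 3 tick 0 v(1, 3): D4/F4 m3 -> F4/C5 P5 similar
  -> R4 @ bar 3 tick 0 v(0, 2): A3/G4 m7 untreated
  -> R1 @ bar 4 tick 0 v(1, 3): F4/C5 P5 -> D4/A4 P5 similar
  -> R4 @ bar 4 tick 0 v(0, 2): B3/A4 m7 untreated
  -> R4 @ bar 4 tick 0 v(0, 3): B3/A4 m7 untreated
  -> R4 @ bar 5 tick 0 v(0, 2): G3/F4 m7 untreated
  -> R2 @ bar 6 tick 0 v(2, 3): F4/D5 M6 -> E4/E4 P1 similar
  -> R4 @ bar 6 tick 0 v(0, 2): F3/E4 M7 untreated
  -> R4 @ bar 6 tick 0 v(0, 3): F3/E4 M7 untreated
  -> R7 @ bar 6 tick 0 v(3,): D5->E4 leap 10st
  -> R1 @ bar 7 tick 0 v(2, 3): E4/E4 P1 -> C5/C5 P1 similar
  -> R2 @ bar 7 tick 0 v(1, 2): D4/E4 M2 -> F4/C5 P5 similar
  -> R2 @ bar 7 tick 0 v(1, 3): D4/E4 M2 -> F4/C5 P5 similar
  -> R1 @ bar 8 tick 0 v(1, 2): F4/C5 P5 -> G4/D5 P5 similar
  -> R1 @ bar 8 tick 0 v(1, 3): F4/C5 P5 -> G4/D5 P5 similar
  -> R1 @ bar 8 tick 0 v(2, 3): C5/C5 P1 -> D5/D5 P1 similar

(1, 0, R2, (0, 1))
(1, 0, R4, (0, 2))
(1, 0, R7, (2,))
(2, 0, R1, (0, 1))
(2, 0, R3, (2, 3))
(2, 0, R4, (0, 3))
(2, 1, R3, (2, 3))
(2, 2, R3, (2, 3))
(2, 3, R3, (2, 3))
(3, 0, R2, (1, 3))
(3, 0, R4, (0, 2))
(4, 0, R1, (1, 3))
(4, 0, R4, (0, 2))
(4, 0, R4, (0, 3))
(5, 0, R4, (0, 2))
(6, 0, R2, (2, 3))
(6, 0, R4, (0, 2))
(6, 0, R4, (0, 3))
(6, 0, R7, (3,))
(7, 0, R1, (2, 3))
(7, 0, R2, (1, 2))
(7, 0, R2, (1, 3))
(8, 0, R1, (1, 2))
(8, 0, R1, (1, 3))
(8, 0, R1, (2, 3))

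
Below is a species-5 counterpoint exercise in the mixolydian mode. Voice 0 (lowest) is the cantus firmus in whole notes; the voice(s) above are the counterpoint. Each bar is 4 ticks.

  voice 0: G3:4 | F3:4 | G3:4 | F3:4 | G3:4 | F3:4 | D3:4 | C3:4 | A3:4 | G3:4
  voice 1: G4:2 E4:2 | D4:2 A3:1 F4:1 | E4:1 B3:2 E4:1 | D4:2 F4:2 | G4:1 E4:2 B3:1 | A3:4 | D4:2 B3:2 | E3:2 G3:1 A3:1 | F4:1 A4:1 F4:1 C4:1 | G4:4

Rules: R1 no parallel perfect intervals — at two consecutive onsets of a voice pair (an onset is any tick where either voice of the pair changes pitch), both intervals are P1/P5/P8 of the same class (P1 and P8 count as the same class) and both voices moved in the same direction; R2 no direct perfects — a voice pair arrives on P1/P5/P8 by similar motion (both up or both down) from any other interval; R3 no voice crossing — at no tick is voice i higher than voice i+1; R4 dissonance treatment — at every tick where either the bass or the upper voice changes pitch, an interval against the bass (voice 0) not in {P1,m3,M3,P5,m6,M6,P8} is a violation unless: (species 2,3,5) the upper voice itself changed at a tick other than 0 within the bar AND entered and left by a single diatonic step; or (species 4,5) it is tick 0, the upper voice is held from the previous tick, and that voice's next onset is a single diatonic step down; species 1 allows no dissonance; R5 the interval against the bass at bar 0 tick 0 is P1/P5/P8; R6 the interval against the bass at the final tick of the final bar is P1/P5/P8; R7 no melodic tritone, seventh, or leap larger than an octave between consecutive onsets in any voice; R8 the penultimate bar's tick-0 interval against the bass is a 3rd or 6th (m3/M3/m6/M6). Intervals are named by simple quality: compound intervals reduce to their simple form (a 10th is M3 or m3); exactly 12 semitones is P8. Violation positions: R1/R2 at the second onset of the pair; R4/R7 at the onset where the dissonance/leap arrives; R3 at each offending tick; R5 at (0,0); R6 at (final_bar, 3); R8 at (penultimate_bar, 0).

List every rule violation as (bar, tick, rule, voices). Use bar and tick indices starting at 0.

bar 0: v0=G3 v1=G4 downbeat P8
bar 1: v0=F3 v1=D4 downbeat M6
bar 2: v0=G3 v1=E4 downbeat M6
bar 3: v0=F3 v1=D4 downbeat M6
bar 4: v0=G3 v1=G4 downbeat P8
bar 5: v0=F3 v1=A3 downbeat M3
bar 6: v0=D3 v1=D4 downbeat P8
bar 7: v0=C3 v1=E3 downbeat M3
bar 8: v0=A3 v1=F4 downbeat m6
bar 9: v0=G3 v1=G4 downbeat P8
  -> R1 @ bar 4 tick 0 v(0, 1): F3/F4 P8 -> G3/G4 P8 similar

(4, 0, R1, (0, 1))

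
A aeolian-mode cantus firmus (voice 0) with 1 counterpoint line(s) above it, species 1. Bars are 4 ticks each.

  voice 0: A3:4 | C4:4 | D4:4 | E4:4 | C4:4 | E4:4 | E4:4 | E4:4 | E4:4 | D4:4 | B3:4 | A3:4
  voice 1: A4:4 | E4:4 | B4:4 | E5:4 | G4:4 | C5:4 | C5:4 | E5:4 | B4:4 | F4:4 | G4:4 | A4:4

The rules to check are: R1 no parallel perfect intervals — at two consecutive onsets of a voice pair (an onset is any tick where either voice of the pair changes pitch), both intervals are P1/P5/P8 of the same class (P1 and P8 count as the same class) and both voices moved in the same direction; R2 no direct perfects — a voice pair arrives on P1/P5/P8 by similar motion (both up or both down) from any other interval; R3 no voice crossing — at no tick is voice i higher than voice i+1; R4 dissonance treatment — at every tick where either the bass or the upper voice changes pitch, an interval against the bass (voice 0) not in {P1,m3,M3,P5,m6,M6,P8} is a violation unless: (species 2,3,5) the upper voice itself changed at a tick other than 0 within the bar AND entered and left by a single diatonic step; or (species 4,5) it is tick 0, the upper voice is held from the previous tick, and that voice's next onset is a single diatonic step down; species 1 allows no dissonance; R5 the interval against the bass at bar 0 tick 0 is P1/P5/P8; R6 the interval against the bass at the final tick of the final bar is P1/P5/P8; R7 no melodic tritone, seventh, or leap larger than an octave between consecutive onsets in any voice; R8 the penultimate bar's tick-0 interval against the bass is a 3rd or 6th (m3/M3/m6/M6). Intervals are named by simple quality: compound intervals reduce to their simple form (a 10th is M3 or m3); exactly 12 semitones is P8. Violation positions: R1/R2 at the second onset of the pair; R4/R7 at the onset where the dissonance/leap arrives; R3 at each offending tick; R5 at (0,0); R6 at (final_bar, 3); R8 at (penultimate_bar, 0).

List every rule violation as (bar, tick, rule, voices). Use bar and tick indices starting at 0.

(3, 0, R2, (0, 1))
(4, 0, R2, (0, 1))
(9, 0, R7, (1,))

bar 0: v0=A3 v1=A4 downbeat P8
bar 1: v0=C4 v1=E4 downbeat M3
bar 2: v0=D4 v1=B4 downbeat M6
bar 3: v0=E4 v1=E5 downbeat P8
bar 4: v0=C4 v1=G4 downbeat P5
bar 5: v0=E4 v1=C5 downbeat m6
bar 6: v0=E4 v1=C5 downbeat m6
bar 7: v0=E4 v1=E5 downbeat P8
bar 8: v0=E4 v1=B4 downbeat P5
bar 9: v0=D4 v1=F4 downbeat m3
bar 10: v0=B3 v1=G4 downbeat m6
bar 11: v0=A3 v1=A4 downbeat P8
  -> R2 @ bar 3 tick 0 v(0, 1): D4/B4 M6 -> E4/E5 P8 similar
  -> R2 @ bar 4 tick 0 v(0, 1): E4/E5 P8 -> C4/G4 P5 similar
  -> R7 @ bar 9 tick 0 v(1,): B4->F4 leap 6st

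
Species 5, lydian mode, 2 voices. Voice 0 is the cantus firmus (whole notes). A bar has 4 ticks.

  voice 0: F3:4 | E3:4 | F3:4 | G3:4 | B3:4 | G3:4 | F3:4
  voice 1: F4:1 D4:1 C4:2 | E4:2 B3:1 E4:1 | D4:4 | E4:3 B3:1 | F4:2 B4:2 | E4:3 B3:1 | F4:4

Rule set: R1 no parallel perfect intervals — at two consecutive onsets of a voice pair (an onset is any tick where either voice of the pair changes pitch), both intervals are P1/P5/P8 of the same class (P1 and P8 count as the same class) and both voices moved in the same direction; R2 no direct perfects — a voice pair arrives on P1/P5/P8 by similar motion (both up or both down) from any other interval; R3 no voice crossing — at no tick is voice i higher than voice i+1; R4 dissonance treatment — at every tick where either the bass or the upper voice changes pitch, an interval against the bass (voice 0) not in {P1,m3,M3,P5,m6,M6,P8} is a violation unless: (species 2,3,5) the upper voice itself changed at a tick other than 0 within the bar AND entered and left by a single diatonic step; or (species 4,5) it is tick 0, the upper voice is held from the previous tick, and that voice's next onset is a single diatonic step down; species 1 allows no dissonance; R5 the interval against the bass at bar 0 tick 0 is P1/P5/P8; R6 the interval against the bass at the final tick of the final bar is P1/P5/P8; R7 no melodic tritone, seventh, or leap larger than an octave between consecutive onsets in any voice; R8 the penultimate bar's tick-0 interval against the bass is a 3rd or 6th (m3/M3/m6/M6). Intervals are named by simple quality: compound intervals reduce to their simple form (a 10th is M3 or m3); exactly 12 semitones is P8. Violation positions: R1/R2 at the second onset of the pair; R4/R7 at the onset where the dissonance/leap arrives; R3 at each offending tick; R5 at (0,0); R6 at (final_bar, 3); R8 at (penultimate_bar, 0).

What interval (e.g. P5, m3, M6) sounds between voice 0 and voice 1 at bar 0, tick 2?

P5

voice 0=F3 voice 1=C4 -> P5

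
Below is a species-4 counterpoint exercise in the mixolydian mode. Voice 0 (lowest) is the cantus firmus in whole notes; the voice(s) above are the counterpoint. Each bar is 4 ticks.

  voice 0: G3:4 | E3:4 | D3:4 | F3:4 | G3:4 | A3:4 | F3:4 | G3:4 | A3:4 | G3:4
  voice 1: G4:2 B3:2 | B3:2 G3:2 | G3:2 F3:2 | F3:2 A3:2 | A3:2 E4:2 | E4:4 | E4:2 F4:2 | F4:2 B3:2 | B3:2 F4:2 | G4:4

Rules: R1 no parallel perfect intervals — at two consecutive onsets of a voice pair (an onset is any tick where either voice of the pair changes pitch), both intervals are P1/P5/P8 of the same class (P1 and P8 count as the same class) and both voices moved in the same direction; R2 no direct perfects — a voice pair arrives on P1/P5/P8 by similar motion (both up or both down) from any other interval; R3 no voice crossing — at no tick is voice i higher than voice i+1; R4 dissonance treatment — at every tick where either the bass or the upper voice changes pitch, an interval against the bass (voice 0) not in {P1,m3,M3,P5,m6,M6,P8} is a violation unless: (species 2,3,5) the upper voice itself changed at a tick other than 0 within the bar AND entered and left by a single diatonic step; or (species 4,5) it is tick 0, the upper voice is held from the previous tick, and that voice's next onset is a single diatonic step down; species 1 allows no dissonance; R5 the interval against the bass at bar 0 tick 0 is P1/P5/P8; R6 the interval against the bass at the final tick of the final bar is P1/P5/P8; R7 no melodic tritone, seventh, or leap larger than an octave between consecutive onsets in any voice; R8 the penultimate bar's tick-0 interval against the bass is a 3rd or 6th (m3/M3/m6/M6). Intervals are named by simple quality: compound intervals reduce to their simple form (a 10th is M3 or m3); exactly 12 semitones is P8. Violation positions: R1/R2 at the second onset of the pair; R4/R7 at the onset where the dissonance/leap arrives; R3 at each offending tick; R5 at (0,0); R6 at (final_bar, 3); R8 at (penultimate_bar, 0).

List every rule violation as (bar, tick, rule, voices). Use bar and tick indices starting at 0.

bar 0: v0=G3 v1=G4 downbeat P8
bar 1: v0=E3 v1=B3 downbeat P5
bar 2: v0=D3 v1=G3 downbeat P4
bar 3: v0=F3 v1=F3 downbeat P1
bar 4: v0=G3 v1=A3 downbeat M2
bar 5: v0=A3 v1=E4 downbeat P5
bar 6: v0=F3 v1=E4 downbeat M7
bar 7: v0=G3 v1=F4 downbeat m7
bar 8: v0=A3 v1=B3 downbeat M2
bar 9: v0=G3 v1=G4 downbeat P8
  -> R4 @ bar 4 tick 0 v(0, 1): G3/A3 M2 untreated
  -> R4 @ bar 6 tick 0 v(0, 1): F3/E4 M7 untreated
  -> R4 @ bar 7 tick 0 v(0, 1): G3/F4 m7 untreated
  -> R7 @ bar 7 tick 2 v(1,): F4->B3 leap 6st
  -> R4 @ bar 8 tick 0 v(0, 1): A3/B3 M2 untreated
  -> R8 @ bar 8 tick 0 v(0, 1): penult M2 not 3rd/6th
  -> R7 @ bar 8 tick 2 v(1,): B3->F4 leap 6st

(4, 0, R4, (0, 1))
(6, 0, R4, (0, 1))
(7, 0, R4, (0, 1))
(7, 2, R7, (1,))
(8, 0, R4, (0, 1))
(8, 0, R8, (0, 1))
(8, 2, R7, (1,))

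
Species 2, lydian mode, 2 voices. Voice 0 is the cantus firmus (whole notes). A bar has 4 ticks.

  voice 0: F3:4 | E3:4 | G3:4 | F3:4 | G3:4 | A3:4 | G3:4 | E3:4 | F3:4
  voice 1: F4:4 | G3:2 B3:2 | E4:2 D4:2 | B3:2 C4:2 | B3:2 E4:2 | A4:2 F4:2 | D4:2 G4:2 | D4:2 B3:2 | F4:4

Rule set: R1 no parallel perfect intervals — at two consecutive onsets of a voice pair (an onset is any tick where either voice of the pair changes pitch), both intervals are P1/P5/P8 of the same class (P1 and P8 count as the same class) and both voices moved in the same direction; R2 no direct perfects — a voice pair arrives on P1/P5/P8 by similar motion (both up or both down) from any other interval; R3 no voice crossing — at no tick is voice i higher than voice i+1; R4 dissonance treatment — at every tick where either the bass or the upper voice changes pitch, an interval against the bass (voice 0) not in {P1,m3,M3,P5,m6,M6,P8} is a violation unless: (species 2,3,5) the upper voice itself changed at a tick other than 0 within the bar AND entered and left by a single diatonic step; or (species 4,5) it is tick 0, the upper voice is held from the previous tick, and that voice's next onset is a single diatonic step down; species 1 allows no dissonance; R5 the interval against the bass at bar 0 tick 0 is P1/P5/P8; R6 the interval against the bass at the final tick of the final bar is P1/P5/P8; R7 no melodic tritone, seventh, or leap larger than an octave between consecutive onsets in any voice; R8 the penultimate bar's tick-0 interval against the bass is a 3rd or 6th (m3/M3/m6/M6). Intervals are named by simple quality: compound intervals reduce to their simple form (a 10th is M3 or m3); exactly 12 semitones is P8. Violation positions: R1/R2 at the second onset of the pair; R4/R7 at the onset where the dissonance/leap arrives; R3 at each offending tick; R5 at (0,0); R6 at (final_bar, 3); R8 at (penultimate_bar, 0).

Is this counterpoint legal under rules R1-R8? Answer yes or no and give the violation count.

bar 0: v0=F3 v1=F4 (P8)
bar 1: v0=E3 v1=G3 (m3)
bar 2: v0=G3 v1=E4 (M6)
bar 3: v0=F3 v1=B3 (TT)
bar 4: v0=G3 v1=B3 (M3)
bar 5: v0=A3 v1=A4 (P8)
bar 6: v0=G3 v1=D4 (P5)
bar 7: v0=E3 v1=D4 (m7)
bar 8: v0=F3 v1=F4 (P8)
  R7 @ bar1.0: F4->G3 leap 10st
  R4 @ bar3.0: F3/B3 TT untreated
  R2 @ bar5.0: G3/E4 M6 -> A3/A4 P8 similar
  R2 @ bar6.0: A3/F4 m6 -> G3/D4 P5 similar
  R4 @ bar7.0: E3/D4 m7 untreated
  R8 @ bar7.0: penult m7 not 3rd/6th
  R2 @ bar8.0: E3/B3 P5 -> F3/F4 P8 similar
  R7 @ bar8.0: B3->F4 leap 6st

No (8 violations)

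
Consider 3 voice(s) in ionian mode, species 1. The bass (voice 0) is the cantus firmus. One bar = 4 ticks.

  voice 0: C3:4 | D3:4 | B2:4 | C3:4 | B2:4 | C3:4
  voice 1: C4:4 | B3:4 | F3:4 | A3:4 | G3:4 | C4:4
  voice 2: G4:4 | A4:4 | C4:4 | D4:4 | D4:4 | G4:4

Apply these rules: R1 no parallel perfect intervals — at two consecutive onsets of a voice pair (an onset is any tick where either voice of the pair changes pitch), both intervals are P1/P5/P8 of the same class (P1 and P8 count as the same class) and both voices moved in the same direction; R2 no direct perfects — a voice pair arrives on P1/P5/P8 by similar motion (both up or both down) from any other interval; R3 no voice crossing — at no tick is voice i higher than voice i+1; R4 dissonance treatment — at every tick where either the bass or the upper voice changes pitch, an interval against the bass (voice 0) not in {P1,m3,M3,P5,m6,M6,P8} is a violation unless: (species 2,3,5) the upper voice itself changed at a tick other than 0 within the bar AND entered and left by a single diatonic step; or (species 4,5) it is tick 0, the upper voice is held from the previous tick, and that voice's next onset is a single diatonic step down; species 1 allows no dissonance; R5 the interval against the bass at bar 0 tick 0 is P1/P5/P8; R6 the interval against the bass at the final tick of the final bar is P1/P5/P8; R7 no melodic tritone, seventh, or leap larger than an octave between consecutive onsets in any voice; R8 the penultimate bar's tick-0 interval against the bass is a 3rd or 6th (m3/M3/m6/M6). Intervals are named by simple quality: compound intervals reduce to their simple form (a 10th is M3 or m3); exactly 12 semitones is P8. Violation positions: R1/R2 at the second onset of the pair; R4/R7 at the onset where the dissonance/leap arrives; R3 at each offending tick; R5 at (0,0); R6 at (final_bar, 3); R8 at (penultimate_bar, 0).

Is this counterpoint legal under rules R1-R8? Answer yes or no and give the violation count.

No (9 violations)

bar 0: v0=C3 v1=C4 v2=G4 (P5)
bar 1: v0=D3 v1=B3 v2=A4 (P5)
bar 2: v0=B2 v1=F3 v2=C4 (m2)
bar 3: v0=C3 v1=A3 v2=D4 (M2)
bar 4: v0=B2 v1=G3 v2=D4 (m3)
bar 5: v0=C3 v1=C4 v2=G4 (P5)
  R1 @ bar1.0: C3/G4 P5 -> D3/A4 P5 similar
  R2 @ bar2.0: B3/A4 m7 -> F3/C4 P5 similar
  R4 @ bar2.0: B2/F3 TT untreated
  R4 @ bar2.0: B2/C4 m2 untreated
  R7 @ bar2.0: B3->F3 leap 6st
  R4 @ bar3.0: C3/D4 M2 untreated
  R1 @ bar5.0: G3/D4 P5 -> C4/G4 P5 similar
  R2 @ bar5.0: B2/G3 m6 -> C3/C4 P8 similar
  R2 @ bar5.0: B2/D4 m3 -> C3/G4 P5 similar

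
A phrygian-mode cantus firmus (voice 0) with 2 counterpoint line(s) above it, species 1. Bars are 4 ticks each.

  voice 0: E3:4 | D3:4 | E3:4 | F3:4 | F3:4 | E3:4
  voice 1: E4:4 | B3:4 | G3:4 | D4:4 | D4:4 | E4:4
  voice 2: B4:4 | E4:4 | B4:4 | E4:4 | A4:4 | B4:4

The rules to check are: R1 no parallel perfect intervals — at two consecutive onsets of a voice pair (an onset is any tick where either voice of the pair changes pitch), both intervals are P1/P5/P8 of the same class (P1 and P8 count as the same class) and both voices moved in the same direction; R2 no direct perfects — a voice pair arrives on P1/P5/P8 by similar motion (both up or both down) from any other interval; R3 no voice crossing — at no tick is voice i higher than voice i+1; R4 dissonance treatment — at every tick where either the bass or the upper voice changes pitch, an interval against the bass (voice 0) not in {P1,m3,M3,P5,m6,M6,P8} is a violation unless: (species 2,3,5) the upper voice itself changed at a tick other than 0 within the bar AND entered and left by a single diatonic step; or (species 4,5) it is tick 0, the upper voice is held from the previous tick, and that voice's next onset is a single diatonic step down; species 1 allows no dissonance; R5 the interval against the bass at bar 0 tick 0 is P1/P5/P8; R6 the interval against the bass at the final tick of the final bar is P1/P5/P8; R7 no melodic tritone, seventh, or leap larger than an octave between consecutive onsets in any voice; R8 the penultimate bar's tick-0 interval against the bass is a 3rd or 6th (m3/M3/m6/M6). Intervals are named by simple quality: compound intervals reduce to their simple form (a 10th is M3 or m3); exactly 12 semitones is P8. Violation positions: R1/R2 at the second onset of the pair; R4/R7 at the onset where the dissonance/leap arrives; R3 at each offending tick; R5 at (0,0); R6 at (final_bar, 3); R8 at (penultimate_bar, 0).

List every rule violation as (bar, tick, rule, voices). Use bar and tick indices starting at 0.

bar 0: v0=E3 v1=E4 v2=B4 downbeat P5
bar 1: v0=D3 v1=B3 v2=E4 downbeat M2
bar 2: v0=E3 v1=G3 v2=B4 downbeat P5
bar 3: v0=F3 v1=D4 v2=E4 downbeat M7
bar 4: v0=F3 v1=D4 v2=A4 downbeat M3
bar 5: v0=E3 v1=E4 v2=B4 downbeat P5
  -> R4 @ bar 1 tick 0 v(0, 2): D3/E4 M2 untreated
  -> R2 @ bar 2 tick 0 v(0, 2): D3/E4 M2 -> E3/B4 P5 similar
  -> R4 @ bar 3 tick 0 v(0, 2): F3/E4 M7 untreated
  -> R1 @ bar 5 tick 0 v(1, 2): D4/A4 P5 -> E4/B4 P5 similar

(1, 0, R4, (0, 2))
(2, 0, R2, (0, 2))
(3, 0, R4, (0, 2))
(5, 0, R1, (1, 2))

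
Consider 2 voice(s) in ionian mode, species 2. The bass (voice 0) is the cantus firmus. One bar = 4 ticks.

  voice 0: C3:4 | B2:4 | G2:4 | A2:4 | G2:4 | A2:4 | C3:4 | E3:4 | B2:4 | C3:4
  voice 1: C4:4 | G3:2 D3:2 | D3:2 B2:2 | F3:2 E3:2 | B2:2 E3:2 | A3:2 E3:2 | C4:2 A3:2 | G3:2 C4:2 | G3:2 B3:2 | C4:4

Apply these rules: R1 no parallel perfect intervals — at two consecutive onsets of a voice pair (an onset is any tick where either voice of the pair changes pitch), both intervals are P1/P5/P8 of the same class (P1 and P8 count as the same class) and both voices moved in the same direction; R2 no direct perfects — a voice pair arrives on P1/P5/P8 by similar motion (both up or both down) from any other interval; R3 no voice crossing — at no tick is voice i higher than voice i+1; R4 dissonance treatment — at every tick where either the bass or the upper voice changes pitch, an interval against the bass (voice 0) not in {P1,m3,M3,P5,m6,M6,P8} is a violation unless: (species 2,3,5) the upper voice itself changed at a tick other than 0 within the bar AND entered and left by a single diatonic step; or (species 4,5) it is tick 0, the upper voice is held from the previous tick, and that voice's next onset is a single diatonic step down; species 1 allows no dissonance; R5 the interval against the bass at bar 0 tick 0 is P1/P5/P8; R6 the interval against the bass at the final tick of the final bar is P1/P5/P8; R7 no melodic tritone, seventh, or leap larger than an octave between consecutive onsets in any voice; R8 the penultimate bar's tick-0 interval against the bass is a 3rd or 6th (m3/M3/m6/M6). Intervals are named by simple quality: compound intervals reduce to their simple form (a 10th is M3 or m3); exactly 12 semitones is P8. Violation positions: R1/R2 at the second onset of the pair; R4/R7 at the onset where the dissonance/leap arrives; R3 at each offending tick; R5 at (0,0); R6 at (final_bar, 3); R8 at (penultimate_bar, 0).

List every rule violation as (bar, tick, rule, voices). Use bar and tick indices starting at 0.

(3, 0, R7, (1,))
(5, 0, R2, (0, 1))
(6, 0, R2, (0, 1))
(9, 0, R1, (0, 1))

bar 0: v0=C3 v1=C4 downbeat P8
bar 1: v0=B2 v1=G3 downbeat m6
bar 2: v0=G2 v1=D3 downbeat P5
bar 3: v0=A2 v1=F3 downbeat m6
bar 4: v0=G2 v1=B2 downbeat M3
bar 5: v0=A2 v1=A3 downbeat P8
bar 6: v0=C3 v1=C4 downbeat P8
bar 7: v0=E3 v1=G3 downbeat m3
bar 8: v0=B2 v1=G3 downbeat m6
bar 9: v0=C3 v1=C4 downbeat P8
  -> R7 @ bar 3 tick 0 v(1,): B2->F3 leap 6st
  -> R2 @ bar 5 tick 0 v(0, 1): G2/E3 M6 -> A2/A3 P8 similar
  -> R2 @ bar 6 tick 0 v(0, 1): A2/E3 P5 -> C3/C4 P8 similar
  -> R1 @ bar 9 tick 0 v(0, 1): B2/B3 P8 -> C3/C4 P8 similar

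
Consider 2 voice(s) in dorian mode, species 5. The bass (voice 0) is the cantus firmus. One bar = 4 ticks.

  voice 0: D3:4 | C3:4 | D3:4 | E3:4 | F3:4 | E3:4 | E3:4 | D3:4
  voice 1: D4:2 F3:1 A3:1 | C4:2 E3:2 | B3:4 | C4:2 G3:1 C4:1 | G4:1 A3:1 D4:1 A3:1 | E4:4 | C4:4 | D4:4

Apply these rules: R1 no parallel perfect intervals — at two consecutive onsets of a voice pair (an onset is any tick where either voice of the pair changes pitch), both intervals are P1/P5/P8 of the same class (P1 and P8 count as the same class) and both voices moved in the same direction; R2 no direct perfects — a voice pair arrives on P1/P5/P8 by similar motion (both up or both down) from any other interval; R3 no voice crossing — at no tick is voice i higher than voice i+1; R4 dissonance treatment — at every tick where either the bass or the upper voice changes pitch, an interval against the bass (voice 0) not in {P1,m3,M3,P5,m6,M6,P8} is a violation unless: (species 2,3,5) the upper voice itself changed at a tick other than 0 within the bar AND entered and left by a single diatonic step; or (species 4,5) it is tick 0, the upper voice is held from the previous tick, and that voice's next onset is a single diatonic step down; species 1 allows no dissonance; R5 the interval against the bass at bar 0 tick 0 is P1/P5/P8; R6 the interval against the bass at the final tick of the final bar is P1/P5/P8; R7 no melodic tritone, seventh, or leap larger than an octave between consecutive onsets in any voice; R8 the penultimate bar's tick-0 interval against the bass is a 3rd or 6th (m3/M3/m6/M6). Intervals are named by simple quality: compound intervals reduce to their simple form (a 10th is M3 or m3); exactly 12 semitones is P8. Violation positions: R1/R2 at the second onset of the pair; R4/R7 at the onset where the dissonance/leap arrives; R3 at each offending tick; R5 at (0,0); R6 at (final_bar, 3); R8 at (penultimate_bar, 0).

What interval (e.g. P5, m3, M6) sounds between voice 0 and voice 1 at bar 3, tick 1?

m6

voice 0=E3 voice 1=C4 -> m6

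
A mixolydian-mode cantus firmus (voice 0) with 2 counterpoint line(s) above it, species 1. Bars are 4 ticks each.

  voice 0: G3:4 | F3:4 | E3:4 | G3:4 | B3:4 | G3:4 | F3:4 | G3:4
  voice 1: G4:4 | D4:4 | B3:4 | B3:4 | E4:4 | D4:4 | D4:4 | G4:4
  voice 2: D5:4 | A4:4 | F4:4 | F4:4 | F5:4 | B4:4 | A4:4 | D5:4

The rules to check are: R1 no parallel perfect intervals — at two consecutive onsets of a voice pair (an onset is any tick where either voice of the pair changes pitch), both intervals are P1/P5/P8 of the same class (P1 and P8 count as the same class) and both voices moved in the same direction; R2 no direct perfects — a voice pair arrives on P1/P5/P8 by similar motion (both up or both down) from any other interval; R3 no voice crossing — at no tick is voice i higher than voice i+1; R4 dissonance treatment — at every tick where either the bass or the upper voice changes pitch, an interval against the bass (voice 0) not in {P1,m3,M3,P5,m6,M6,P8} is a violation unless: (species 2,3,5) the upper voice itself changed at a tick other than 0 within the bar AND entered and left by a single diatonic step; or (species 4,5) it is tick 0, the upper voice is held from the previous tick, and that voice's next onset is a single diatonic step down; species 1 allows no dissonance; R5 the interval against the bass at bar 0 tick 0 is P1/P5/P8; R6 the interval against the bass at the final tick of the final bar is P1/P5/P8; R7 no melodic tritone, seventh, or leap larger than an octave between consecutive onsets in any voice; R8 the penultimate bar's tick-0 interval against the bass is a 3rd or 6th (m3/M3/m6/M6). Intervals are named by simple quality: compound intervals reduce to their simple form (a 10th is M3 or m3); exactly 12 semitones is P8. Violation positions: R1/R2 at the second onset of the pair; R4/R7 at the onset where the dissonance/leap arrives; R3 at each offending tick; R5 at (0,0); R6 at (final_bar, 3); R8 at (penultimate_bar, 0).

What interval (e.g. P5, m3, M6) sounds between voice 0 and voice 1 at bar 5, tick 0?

voice 0=G3 voice 1=D4 -> P5

P5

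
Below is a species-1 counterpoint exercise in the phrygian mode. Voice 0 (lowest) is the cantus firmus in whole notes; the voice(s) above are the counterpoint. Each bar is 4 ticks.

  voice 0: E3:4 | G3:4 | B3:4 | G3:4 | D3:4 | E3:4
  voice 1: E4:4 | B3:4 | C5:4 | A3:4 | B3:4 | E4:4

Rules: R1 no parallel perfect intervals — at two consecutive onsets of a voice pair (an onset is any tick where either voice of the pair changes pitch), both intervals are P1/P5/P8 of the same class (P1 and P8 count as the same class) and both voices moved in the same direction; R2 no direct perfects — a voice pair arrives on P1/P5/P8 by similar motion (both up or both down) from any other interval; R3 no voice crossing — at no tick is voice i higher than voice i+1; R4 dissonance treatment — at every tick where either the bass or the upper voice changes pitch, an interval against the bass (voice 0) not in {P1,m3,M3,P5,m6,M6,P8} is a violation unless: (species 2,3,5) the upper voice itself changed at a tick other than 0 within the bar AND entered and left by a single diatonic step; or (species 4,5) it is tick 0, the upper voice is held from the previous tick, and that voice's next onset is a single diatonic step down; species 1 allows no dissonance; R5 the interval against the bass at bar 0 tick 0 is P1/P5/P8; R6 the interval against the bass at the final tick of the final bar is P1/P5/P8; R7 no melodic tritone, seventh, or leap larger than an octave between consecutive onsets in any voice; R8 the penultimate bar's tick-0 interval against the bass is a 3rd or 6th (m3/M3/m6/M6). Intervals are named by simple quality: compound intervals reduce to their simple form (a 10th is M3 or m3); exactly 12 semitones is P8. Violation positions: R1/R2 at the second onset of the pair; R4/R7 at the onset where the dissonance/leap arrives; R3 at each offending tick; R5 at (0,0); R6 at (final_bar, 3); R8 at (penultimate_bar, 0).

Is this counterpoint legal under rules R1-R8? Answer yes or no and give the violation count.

bar 0: v0=E3 v1=E4 (P8)
bar 1: v0=G3 v1=B3 (M3)
bar 2: v0=B3 v1=C5 (m2)
bar 3: v0=G3 v1=A3 (M2)
bar 4: v0=D3 v1=B3 (M6)
bar 5: v0=E3 v1=E4 (P8)
  R4 @ bar2.0: B3/C5 m2 untreated
  R7 @ bar2.0: B3->C5 leap 13st
  R4 @ bar3.0: G3/A3 M2 untreated
  R7 @ bar3.0: C5->A3 leap 15st
  R2 @ bar5.0: D3/B3 M6 -> E3/E4 P8 similar

No (5 violations)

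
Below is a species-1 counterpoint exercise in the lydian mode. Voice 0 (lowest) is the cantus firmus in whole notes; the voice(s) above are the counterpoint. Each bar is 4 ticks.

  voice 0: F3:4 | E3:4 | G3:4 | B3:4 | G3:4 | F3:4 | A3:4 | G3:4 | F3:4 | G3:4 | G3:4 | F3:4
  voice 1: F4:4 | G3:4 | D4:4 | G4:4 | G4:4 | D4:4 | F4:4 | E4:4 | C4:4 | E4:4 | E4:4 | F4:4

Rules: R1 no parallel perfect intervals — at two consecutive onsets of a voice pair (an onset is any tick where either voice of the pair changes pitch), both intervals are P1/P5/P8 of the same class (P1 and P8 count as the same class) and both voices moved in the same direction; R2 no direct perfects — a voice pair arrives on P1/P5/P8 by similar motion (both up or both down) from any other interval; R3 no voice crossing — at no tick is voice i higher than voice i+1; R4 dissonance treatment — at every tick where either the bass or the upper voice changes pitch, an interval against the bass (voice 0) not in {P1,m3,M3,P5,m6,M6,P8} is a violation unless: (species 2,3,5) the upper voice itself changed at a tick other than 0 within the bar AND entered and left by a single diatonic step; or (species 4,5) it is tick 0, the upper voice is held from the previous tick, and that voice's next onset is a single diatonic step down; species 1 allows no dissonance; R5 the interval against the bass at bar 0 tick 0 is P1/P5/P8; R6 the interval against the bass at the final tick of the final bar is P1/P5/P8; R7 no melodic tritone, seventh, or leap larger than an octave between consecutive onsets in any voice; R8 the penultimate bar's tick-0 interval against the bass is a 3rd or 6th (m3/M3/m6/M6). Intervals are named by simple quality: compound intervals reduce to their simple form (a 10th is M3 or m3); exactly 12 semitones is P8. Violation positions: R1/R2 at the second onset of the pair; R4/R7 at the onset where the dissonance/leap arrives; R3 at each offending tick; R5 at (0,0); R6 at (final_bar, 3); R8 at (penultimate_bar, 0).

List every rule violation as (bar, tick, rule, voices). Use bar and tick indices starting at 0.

bar 0: v0=F3 v1=F4 downbeat P8
bar 1: v0=E3 v1=G3 downbeat m3
bar 2: v0=G3 v1=D4 downbeat P5
bar 3: v0=B3 v1=G4 downbeat m6
bar 4: v0=G3 v1=G4 downbeat P8
bar 5: v0=F3 v1=D4 downbeat M6
bar 6: v0=A3 v1=F4 downbeat m6
bar 7: v0=G3 v1=E4 downbeat M6
bar 8: v0=F3 v1=C4 downbeat P5
bar 9: v0=G3 v1=E4 downbeat M6
bar 10: v0=G3 v1=E4 downbeat M6
bar 11: v0=F3 v1=F4 downbeat P8
  -> R7 @ bar 1 tick 0 v(1,): F4->G3 leap 10st
  -> R2 @ bar 2 tick 0 v(0, 1): E3/G3 m3 -> G3/D4 P5 similar
  -> R2 @ bar 8 tick 0 v(0, 1): G3/E4 M6 -> F3/C4 P5 similar

(1, 0, R7, (1,))
(2, 0, R2, (0, 1))
(8, 0, R2, (0, 1))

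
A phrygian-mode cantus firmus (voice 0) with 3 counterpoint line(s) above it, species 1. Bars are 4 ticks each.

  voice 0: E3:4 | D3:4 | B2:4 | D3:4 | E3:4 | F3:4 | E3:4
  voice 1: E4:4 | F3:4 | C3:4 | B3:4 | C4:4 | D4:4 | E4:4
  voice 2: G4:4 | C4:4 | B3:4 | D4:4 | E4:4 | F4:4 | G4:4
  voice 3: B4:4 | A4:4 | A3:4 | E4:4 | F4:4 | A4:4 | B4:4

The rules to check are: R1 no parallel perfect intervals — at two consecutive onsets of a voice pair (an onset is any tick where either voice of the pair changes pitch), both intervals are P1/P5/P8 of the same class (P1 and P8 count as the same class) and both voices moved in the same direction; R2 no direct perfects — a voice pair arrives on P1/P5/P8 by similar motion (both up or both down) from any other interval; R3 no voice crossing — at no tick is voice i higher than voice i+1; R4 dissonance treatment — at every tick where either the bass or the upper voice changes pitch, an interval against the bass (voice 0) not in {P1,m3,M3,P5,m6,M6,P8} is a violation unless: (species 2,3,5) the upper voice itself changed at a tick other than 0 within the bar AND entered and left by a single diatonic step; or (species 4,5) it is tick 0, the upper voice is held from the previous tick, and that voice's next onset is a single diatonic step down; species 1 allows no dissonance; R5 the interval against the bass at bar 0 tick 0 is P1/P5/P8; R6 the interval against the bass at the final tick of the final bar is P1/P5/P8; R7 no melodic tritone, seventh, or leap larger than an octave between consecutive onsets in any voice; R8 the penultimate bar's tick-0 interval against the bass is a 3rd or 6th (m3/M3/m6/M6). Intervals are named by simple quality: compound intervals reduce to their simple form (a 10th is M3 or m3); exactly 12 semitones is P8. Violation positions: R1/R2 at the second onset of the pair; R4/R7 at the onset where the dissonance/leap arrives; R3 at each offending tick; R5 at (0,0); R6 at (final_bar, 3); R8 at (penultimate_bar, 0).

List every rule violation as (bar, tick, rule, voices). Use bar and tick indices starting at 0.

(0, 0, R5, (0, 2))
(1, 0, R1, (0, 3))
(1, 0, R2, (1, 2))
(1, 0, R4, (0, 2))
(1, 0, R7, (1,))
(2, 0, R2, (0, 2))
(2, 0, R3, (2, 3))
(2, 0, R4, (0, 1))
(2, 0, R4, (0, 3))
(2, 1, R3, (2, 3))
(2, 2, R3, (2, 3))
(2, 3, R3, (2, 3))
(3, 0, R1, (0, 2))
(3, 0, R4, (0, 3))
(3, 0, R7, (1,))
(4, 0, R1, (0, 2))
(4, 0, R4, (0, 3))
(5, 0, R1, (0, 2))
(5, 0, R2, (1, 3))
(5, 0, R8, (0, 2))
(6, 0, R1, (1, 3))
(6, 3, R6, (0, 2))

bar 0: v0=E3 v1=E4 v2=G4 v3=B4 downbeat P5
bar 1: v0=D3 v1=F3 v2=C4 v3=A4 downbeat P5
bar 2: v0=B2 v1=C3 v2=B3 v3=A3 downbeat m7
bar 3: v0=D3 v1=B3 v2=D4 v3=E4 downbeat M2
bar 4: v0=E3 v1=C4 v2=E4 v3=F4 downbeat m2
bar 5: v0=F3 v1=D4 v2=F4 v3=A4 downbeat M3
bar 6: v0=E3 v1=E4 v2=G4 v3=B4 downbeat P5
  -> R5 @ bar 0 tick 0 v(0, 2): opens on m3
  -> R1 @ bar 1 tick 0 v(0, 3): E3/B4 P5 -> D3/A4 P5 similar
  -> R2 @ bar 1 tick 0 v(1, 2): E4/G4 m3 -> F3/C4 P5 similar
  -> R4 @ bar 1 tick 0 v(0, 2): D3/C4 m7 untreated
  -> R7 @ bar 1 tick 0 v(1,): E4->F3 leap 11st
  -> R2 @ bar 2 tick 0 v(0, 2): D3/C4 m7 -> B2/B3 P8 similar
  -> R3 @ bar 2 tick 0 v(2, 3): B3 above A3
  -> R4 @ bar 2 tick 0 v(0, 1): B2/C3 m2 untreated
  -> R4 @ bar 2 tick 0 v(0, 3): B2/A3 m7 untreated
  -> R3 @ bar 2 tick 1 v(2, 3): B3 above A3
  -> R3 @ bar 2 tick 2 v(2, 3): B3 above A3
  -> R3 @ bar 2 tick 3 v(2, 3): B3 above A3
  -> R1 @ bar 3 tick 0 v(0, 2): B2/B3 P8 -> D3/D4 P8 similar
  -> R4 @ bar 3 tick 0 v(0, 3): D3/E4 M2 untreated
  -> R7 @ bar 3 tick 0 v(1,): C3->B3 leap 11st
  -> R1 @ bar 4 tick 0 v(0, 2): D3/D4 P8 -> E3/E4 P8 similar
  -> R4 @ bar 4 tick 0 v(0, 3): E3/F4 m2 untreated
  -> R1 @ bar 5 tick 0 v(0, 2): E3/E4 P8 -> F3/F4 P8 similar
  -> R2 @ bar 5 tick 0 v(1, 3): C4/F4 P4 -> D4/A4 P5 similar
  -> R8 @ bar 5 tick 0 v(0, 2): penult P8 not 3rd/6th
  -> R1 @ bar 6 tick 0 v(1, 3): D4/A4 P5 -> E4/B4 P5 similar
  -> R6 @ bar 6 tick 3 v(0, 2): closes on m3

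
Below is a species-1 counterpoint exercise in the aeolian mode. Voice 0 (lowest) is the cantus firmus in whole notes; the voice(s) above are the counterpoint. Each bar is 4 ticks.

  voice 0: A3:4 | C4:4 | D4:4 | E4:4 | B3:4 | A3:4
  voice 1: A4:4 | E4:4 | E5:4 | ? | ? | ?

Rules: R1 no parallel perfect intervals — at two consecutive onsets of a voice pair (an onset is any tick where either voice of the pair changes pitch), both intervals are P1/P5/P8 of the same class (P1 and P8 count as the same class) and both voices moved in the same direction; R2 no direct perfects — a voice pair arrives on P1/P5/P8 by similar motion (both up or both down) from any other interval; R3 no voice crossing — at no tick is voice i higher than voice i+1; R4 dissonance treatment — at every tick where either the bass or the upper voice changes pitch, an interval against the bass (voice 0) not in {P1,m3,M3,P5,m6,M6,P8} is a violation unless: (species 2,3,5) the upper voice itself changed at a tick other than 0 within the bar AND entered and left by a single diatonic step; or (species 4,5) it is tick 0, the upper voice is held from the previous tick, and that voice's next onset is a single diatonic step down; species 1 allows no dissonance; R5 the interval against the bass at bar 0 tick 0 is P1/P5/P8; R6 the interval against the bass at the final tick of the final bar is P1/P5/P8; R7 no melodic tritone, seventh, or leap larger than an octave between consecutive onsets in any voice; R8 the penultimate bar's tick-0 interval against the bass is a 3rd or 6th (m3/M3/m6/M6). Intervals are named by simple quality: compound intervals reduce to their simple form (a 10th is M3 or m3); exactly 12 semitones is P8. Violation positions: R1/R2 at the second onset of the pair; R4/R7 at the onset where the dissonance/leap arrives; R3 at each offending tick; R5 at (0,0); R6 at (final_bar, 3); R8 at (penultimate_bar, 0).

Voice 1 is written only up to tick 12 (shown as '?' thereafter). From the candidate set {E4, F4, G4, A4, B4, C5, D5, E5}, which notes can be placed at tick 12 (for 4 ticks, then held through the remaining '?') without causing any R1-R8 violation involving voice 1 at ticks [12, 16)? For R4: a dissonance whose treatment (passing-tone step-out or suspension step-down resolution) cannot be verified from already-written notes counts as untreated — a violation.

E4: legal
F4: violates R4,R7
G4: legal
A4: violates R4
B4: legal
C5: legal
D5: violates R4
E5: legal

{B4, C5, E4, E5, G4}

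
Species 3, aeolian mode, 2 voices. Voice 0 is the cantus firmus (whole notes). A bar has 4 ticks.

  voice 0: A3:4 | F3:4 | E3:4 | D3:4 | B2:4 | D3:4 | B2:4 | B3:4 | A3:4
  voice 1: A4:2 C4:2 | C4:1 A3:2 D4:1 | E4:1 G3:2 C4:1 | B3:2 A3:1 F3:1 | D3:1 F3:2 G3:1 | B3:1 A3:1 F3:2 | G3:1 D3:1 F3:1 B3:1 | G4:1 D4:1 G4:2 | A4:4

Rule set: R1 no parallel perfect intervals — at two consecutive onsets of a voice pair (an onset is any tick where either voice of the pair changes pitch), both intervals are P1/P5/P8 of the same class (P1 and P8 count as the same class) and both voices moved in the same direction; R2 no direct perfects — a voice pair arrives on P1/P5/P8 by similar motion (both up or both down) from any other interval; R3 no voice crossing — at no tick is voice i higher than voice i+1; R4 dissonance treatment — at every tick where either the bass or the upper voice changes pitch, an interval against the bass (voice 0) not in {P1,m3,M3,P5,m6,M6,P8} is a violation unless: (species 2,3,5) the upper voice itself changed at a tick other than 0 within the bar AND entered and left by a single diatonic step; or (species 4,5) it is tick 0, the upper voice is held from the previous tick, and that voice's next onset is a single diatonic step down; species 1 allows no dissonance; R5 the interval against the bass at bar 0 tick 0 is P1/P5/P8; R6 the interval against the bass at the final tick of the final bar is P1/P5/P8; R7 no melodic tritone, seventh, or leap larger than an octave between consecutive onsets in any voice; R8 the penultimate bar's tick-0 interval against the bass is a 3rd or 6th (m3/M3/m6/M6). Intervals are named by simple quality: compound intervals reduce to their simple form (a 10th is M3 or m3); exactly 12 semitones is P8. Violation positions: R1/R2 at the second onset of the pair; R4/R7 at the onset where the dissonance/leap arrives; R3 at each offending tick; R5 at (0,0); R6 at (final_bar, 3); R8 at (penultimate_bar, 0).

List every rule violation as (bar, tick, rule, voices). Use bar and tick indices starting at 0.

bar 0: v0=A3 v1=A4 downbeat P8
bar 1: v0=F3 v1=C4 downbeat P5
bar 2: v0=E3 v1=E4 downbeat P8
bar 3: v0=D3 v1=B3 downbeat M6
bar 4: v0=B2 v1=D3 downbeat m3
bar 5: v0=D3 v1=B3 downbeat M6
bar 6: v0=B2 v1=G3 downbeat m6
bar 7: v0=B3 v1=G4 downbeat m6
bar 8: v0=A3 v1=A4 downbeat P8
  -> R4 @ bar 4 tick 1 v(0, 1): B2/F3 TT untreated
  -> R4 @ bar 6 tick 2 v(0, 1): B2/F3 TT untreated
  -> R7 @ bar 6 tick 3 v(1,): F3->B3 leap 6st

(4, 1, R4, (0, 1))
(6, 2, R4, (0, 1))
(6, 3, R7, (1,))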